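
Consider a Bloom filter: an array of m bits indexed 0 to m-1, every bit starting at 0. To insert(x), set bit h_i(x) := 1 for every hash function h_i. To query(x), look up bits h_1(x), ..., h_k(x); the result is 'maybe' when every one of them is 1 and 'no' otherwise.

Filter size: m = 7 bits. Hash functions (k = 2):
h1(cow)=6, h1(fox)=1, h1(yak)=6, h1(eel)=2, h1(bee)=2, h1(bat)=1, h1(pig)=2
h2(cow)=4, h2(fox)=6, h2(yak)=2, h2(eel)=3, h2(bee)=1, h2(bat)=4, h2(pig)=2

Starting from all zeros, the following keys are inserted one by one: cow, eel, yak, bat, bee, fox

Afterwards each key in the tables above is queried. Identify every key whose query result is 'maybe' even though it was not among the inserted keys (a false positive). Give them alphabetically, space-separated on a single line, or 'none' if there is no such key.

Answer: pig

Derivation:
Start: bits=0000000
After insert 'cow': sets bits 4 6 -> bits=0000101
After insert 'eel': sets bits 2 3 -> bits=0011101
After insert 'yak': sets bits 2 6 -> bits=0011101
After insert 'bat': sets bits 1 4 -> bits=0111101
After insert 'bee': sets bits 1 2 -> bits=0111101
After insert 'fox': sets bits 1 6 -> bits=0111101
Not inserted: pig — query each against bits=0111101:
query pig: checks bit2=1 (all 1) -> maybe => FALSE POSITIVE
False positives (alphabetical): pig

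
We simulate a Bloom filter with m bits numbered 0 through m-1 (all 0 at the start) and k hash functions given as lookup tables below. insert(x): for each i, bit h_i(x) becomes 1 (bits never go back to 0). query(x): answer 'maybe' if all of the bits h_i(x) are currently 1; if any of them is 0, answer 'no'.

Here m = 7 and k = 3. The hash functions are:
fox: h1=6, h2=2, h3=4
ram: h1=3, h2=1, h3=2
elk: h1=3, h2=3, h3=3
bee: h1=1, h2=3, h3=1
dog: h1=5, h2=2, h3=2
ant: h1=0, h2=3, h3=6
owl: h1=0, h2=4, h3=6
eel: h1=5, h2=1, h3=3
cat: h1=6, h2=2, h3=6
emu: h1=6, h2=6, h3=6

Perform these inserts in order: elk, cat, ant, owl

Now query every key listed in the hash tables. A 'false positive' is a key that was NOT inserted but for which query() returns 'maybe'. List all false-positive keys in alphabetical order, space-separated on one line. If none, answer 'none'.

Start: bits=0000000
After insert 'elk': sets bits 3 -> bits=0001000
After insert 'cat': sets bits 2 6 -> bits=0011001
After insert 'ant': sets bits 0 3 6 -> bits=1011001
After insert 'owl': sets bits 0 4 6 -> bits=1011101
Not inserted: bee dog eel emu fox ram — query each against bits=1011101:
query bee: checks bit1=0, bit3=1 (has a 0) -> no => not a false positive
query dog: checks bit2=1, bit5=0 (has a 0) -> no => not a false positive
query eel: checks bit1=0, bit3=1, bit5=0 (has a 0) -> no => not a false positive
query emu: checks bit6=1 (all 1) -> maybe => FALSE POSITIVE
query fox: checks bit2=1, bit4=1, bit6=1 (all 1) -> maybe => FALSE POSITIVE
query ram: checks bit1=0, bit2=1, bit3=1 (has a 0) -> no => not a false positive
False positives (alphabetical): emu fox

Answer: emu fox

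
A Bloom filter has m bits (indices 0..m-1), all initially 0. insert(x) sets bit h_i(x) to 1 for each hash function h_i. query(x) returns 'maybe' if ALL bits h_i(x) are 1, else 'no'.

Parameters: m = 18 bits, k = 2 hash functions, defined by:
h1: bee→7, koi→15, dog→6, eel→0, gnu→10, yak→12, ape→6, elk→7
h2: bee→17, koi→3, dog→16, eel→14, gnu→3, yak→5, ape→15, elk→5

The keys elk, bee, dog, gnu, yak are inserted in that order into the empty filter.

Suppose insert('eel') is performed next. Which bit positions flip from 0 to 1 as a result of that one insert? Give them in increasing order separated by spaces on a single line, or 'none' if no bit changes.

Answer: 0 14

Derivation:
Start: bits=000000000000000000
After insert 'elk': sets bits 5 7 -> bits=000001010000000000
After insert 'bee': sets bits 7 17 -> bits=000001010000000001
After insert 'dog': sets bits 6 16 -> bits=000001110000000011
After insert 'gnu': sets bits 3 10 -> bits=000101110010000011
After insert 'yak': sets bits 5 12 -> bits=000101110010100011
insert 'eel' would touch bits 0 14; currently bit0=0, bit14=0
Bits that are 0 among those (would change 0->1): 0 14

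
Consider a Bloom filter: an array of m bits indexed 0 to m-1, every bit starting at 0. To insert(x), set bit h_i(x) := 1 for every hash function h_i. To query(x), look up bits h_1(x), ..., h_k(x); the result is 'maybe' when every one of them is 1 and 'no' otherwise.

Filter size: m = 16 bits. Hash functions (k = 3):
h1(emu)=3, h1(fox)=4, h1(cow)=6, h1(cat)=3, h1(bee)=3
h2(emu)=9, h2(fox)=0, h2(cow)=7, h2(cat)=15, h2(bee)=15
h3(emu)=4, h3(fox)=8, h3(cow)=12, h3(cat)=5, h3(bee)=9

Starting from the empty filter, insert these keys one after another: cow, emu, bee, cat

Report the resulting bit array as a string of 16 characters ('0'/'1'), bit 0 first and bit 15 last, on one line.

Start: bits=0000000000000000
After insert 'cow': sets bits 6 7 12 -> bits=0000001100001000
After insert 'emu': sets bits 3 4 9 -> bits=0001101101001000
After insert 'bee': sets bits 3 9 15 -> bits=0001101101001001
After insert 'cat': sets bits 3 5 15 -> bits=0001111101001001

Answer: 0001111101001001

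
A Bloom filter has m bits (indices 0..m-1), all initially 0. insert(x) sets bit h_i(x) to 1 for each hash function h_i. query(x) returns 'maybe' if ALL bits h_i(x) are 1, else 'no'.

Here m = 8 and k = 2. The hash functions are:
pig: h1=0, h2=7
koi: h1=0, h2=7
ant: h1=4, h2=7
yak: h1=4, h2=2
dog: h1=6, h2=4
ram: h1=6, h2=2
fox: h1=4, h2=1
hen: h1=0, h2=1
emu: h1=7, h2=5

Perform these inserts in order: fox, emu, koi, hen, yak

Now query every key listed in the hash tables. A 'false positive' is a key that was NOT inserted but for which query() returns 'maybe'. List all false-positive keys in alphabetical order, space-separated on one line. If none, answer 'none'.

Start: bits=00000000
After insert 'fox': sets bits 1 4 -> bits=01001000
After insert 'emu': sets bits 5 7 -> bits=01001101
After insert 'koi': sets bits 0 7 -> bits=11001101
After insert 'hen': sets bits 0 1 -> bits=11001101
After insert 'yak': sets bits 2 4 -> bits=11101101
Not inserted: ant dog pig ram — query each against bits=11101101:
query ant: checks bit4=1, bit7=1 (all 1) -> maybe => FALSE POSITIVE
query dog: checks bit4=1, bit6=0 (has a 0) -> no => not a false positive
query pig: checks bit0=1, bit7=1 (all 1) -> maybe => FALSE POSITIVE
query ram: checks bit2=1, bit6=0 (has a 0) -> no => not a false positive
False positives (alphabetical): ant pig

Answer: ant pig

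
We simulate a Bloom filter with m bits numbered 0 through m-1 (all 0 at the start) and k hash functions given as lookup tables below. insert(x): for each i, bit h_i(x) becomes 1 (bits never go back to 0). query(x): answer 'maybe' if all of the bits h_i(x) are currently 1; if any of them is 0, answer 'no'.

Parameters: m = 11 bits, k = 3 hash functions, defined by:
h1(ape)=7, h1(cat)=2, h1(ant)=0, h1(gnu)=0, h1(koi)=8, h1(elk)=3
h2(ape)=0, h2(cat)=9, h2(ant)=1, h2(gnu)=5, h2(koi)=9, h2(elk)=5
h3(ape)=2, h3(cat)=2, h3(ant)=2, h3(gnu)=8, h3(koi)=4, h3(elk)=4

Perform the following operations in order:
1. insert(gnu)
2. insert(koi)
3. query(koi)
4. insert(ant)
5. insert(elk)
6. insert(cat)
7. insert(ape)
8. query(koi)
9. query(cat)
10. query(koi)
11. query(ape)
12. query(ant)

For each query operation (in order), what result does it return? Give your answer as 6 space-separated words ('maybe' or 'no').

Start: bits=00000000000
Op 1: insert gnu -> sets bits 0 5 8 -> bits=10000100100
Op 2: insert koi -> sets bits 4 8 9 -> bits=10001100110
Op 3: query koi -> checks bit4=1, bit8=1, bit9=1 (all 1) -> maybe
Op 4: insert ant -> sets bits 0 1 2 -> bits=11101100110
Op 5: insert elk -> sets bits 3 4 5 -> bits=11111100110
Op 6: insert cat -> sets bits 2 9 -> bits=11111100110
Op 7: insert ape -> sets bits 0 2 7 -> bits=11111101110
Op 8: query koi -> checks bit4=1, bit8=1, bit9=1 (all 1) -> maybe
Op 9: query cat -> checks bit2=1, bit9=1 (all 1) -> maybe
Op 10: query koi -> checks bit4=1, bit8=1, bit9=1 (all 1) -> maybe
Op 11: query ape -> checks bit0=1, bit2=1, bit7=1 (all 1) -> maybe
Op 12: query ant -> checks bit0=1, bit1=1, bit2=1 (all 1) -> maybe
Query results in order: maybe maybe maybe maybe maybe maybe

Answer: maybe maybe maybe maybe maybe maybe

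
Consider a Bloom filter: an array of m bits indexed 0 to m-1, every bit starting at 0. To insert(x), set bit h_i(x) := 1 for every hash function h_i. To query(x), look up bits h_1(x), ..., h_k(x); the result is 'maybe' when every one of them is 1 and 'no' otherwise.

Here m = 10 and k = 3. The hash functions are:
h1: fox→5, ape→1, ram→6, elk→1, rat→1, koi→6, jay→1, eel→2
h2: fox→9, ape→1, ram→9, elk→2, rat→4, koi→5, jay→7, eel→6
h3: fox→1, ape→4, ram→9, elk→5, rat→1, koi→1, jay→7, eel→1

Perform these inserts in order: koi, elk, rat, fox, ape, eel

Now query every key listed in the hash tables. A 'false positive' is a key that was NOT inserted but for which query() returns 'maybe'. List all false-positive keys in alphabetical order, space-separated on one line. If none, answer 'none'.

Answer: ram

Derivation:
Start: bits=0000000000
After insert 'koi': sets bits 1 5 6 -> bits=0100011000
After insert 'elk': sets bits 1 2 5 -> bits=0110011000
After insert 'rat': sets bits 1 4 -> bits=0110111000
After insert 'fox': sets bits 1 5 9 -> bits=0110111001
After insert 'ape': sets bits 1 4 -> bits=0110111001
After insert 'eel': sets bits 1 2 6 -> bits=0110111001
Not inserted: jay ram — query each against bits=0110111001:
query jay: checks bit1=1, bit7=0 (has a 0) -> no => not a false positive
query ram: checks bit6=1, bit9=1 (all 1) -> maybe => FALSE POSITIVE
False positives (alphabetical): ram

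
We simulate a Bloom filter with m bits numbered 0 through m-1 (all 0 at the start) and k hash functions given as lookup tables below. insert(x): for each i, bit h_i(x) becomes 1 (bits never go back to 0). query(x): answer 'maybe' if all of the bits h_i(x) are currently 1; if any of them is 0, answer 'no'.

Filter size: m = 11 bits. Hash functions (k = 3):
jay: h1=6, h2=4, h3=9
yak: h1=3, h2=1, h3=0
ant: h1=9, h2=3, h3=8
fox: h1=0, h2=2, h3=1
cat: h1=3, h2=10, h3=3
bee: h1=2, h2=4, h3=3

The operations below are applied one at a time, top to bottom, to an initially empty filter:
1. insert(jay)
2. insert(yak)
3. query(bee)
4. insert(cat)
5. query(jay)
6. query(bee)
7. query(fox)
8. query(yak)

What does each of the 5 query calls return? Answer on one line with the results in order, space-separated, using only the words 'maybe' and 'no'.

Answer: no maybe no no maybe

Derivation:
Start: bits=00000000000
Op 1: insert jay -> sets bits 4 6 9 -> bits=00001010010
Op 2: insert yak -> sets bits 0 1 3 -> bits=11011010010
Op 3: query bee -> checks bit2=0, bit3=1, bit4=1 (has a 0) -> no
Op 4: insert cat -> sets bits 3 10 -> bits=11011010011
Op 5: query jay -> checks bit4=1, bit6=1, bit9=1 (all 1) -> maybe
Op 6: query bee -> checks bit2=0, bit3=1, bit4=1 (has a 0) -> no
Op 7: query fox -> checks bit0=1, bit1=1, bit2=0 (has a 0) -> no
Op 8: query yak -> checks bit0=1, bit1=1, bit3=1 (all 1) -> maybe
Query results in order: no maybe no no maybe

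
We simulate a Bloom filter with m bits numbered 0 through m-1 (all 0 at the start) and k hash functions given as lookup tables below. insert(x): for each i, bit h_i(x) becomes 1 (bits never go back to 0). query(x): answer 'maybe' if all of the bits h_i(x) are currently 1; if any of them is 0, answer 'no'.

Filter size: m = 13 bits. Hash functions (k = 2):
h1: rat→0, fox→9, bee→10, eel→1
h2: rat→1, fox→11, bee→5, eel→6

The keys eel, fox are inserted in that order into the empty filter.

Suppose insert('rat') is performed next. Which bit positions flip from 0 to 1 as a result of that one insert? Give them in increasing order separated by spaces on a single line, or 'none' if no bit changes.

Start: bits=0000000000000
After insert 'eel': sets bits 1 6 -> bits=0100001000000
After insert 'fox': sets bits 9 11 -> bits=0100001001010
insert 'rat' would touch bits 0 1; currently bit0=0, bit1=1
Bits that are 0 among those (would change 0->1): 0

Answer: 0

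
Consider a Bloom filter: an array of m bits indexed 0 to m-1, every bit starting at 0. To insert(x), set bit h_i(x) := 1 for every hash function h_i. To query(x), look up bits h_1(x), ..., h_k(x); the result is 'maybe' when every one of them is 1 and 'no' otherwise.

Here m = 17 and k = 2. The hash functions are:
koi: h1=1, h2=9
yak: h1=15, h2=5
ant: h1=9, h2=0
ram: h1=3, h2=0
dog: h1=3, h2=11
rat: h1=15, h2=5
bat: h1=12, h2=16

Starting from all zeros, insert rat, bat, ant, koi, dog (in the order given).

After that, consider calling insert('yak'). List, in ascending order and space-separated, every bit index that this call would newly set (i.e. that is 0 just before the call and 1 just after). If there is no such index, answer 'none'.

Start: bits=00000000000000000
After insert 'rat': sets bits 5 15 -> bits=00000100000000010
After insert 'bat': sets bits 12 16 -> bits=00000100000010011
After insert 'ant': sets bits 0 9 -> bits=10000100010010011
After insert 'koi': sets bits 1 9 -> bits=11000100010010011
After insert 'dog': sets bits 3 11 -> bits=11010100010110011
insert 'yak' would touch bits 5 15; currently bit5=1, bit15=1
Bits that are 0 among those (would change 0->1): none

Answer: none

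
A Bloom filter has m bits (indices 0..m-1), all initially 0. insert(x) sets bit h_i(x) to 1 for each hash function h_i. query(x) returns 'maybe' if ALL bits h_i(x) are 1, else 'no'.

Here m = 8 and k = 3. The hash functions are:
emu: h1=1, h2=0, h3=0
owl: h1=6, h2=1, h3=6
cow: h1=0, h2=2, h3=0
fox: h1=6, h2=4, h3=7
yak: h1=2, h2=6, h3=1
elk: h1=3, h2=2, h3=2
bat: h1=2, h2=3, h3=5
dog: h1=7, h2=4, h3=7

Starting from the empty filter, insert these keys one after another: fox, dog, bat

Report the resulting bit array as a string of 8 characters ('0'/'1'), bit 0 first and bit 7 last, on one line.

Answer: 00111111

Derivation:
Start: bits=00000000
After insert 'fox': sets bits 4 6 7 -> bits=00001011
After insert 'dog': sets bits 4 7 -> bits=00001011
After insert 'bat': sets bits 2 3 5 -> bits=00111111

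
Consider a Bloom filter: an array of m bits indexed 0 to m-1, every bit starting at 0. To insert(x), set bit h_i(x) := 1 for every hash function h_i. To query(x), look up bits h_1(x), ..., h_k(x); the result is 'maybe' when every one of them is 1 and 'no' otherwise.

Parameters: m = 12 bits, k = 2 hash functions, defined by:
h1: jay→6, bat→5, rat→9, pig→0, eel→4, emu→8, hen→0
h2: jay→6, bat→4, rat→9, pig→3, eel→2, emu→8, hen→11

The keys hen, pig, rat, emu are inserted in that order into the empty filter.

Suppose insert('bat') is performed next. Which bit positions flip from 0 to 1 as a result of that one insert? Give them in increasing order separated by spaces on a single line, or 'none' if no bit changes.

Start: bits=000000000000
After insert 'hen': sets bits 0 11 -> bits=100000000001
After insert 'pig': sets bits 0 3 -> bits=100100000001
After insert 'rat': sets bits 9 -> bits=100100000101
After insert 'emu': sets bits 8 -> bits=100100001101
insert 'bat' would touch bits 4 5; currently bit4=0, bit5=0
Bits that are 0 among those (would change 0->1): 4 5

Answer: 4 5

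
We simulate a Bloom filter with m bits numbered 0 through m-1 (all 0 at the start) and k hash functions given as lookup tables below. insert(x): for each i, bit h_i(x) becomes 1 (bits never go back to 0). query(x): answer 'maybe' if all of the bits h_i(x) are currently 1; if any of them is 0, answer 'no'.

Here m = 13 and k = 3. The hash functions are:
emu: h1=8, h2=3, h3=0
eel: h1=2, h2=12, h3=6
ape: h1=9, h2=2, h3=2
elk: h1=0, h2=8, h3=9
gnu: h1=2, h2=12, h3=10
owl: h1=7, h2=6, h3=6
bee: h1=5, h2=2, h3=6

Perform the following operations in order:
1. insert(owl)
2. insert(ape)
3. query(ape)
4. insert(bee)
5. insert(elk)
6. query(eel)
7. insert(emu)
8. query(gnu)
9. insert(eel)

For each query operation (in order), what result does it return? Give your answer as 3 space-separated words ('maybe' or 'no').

Answer: maybe no no

Derivation:
Start: bits=0000000000000
Op 1: insert owl -> sets bits 6 7 -> bits=0000001100000
Op 2: insert ape -> sets bits 2 9 -> bits=0010001101000
Op 3: query ape -> checks bit2=1, bit9=1 (all 1) -> maybe
Op 4: insert bee -> sets bits 2 5 6 -> bits=0010011101000
Op 5: insert elk -> sets bits 0 8 9 -> bits=1010011111000
Op 6: query eel -> checks bit2=1, bit6=1, bit12=0 (has a 0) -> no
Op 7: insert emu -> sets bits 0 3 8 -> bits=1011011111000
Op 8: query gnu -> checks bit2=1, bit10=0, bit12=0 (has a 0) -> no
Op 9: insert eel -> sets bits 2 6 12 -> bits=1011011111001
Query results in order: maybe no no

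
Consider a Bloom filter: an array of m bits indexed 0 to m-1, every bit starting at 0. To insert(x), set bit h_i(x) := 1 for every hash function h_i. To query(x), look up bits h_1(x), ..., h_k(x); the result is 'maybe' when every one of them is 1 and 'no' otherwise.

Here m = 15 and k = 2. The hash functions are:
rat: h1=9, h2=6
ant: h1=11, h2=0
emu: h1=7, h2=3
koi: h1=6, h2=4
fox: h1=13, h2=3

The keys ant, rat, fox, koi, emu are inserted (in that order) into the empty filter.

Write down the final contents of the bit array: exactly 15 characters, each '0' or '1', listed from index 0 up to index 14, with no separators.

Answer: 100110110101010

Derivation:
Start: bits=000000000000000
After insert 'ant': sets bits 0 11 -> bits=100000000001000
After insert 'rat': sets bits 6 9 -> bits=100000100101000
After insert 'fox': sets bits 3 13 -> bits=100100100101010
After insert 'koi': sets bits 4 6 -> bits=100110100101010
After insert 'emu': sets bits 3 7 -> bits=100110110101010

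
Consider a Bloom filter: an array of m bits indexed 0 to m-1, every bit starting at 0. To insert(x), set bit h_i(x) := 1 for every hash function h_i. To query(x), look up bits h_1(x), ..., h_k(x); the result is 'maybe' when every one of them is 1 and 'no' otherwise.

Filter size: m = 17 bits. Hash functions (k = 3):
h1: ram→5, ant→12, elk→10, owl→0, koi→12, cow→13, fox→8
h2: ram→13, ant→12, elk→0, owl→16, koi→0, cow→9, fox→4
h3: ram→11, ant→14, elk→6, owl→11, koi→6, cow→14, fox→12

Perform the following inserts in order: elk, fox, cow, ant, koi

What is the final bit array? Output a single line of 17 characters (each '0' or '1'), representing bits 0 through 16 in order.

Answer: 10001010111011100

Derivation:
Start: bits=00000000000000000
After insert 'elk': sets bits 0 6 10 -> bits=10000010001000000
After insert 'fox': sets bits 4 8 12 -> bits=10001010101010000
After insert 'cow': sets bits 9 13 14 -> bits=10001010111011100
After insert 'ant': sets bits 12 14 -> bits=10001010111011100
After insert 'koi': sets bits 0 6 12 -> bits=10001010111011100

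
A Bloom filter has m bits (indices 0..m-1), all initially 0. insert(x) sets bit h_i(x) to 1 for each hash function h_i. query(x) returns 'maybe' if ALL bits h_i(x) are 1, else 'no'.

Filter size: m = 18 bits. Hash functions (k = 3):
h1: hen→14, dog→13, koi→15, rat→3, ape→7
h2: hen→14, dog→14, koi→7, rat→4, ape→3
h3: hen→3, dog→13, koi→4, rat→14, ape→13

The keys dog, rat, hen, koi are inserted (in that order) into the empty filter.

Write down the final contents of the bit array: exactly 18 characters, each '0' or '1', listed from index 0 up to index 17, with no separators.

Start: bits=000000000000000000
After insert 'dog': sets bits 13 14 -> bits=000000000000011000
After insert 'rat': sets bits 3 4 14 -> bits=000110000000011000
After insert 'hen': sets bits 3 14 -> bits=000110000000011000
After insert 'koi': sets bits 4 7 15 -> bits=000110010000011100

Answer: 000110010000011100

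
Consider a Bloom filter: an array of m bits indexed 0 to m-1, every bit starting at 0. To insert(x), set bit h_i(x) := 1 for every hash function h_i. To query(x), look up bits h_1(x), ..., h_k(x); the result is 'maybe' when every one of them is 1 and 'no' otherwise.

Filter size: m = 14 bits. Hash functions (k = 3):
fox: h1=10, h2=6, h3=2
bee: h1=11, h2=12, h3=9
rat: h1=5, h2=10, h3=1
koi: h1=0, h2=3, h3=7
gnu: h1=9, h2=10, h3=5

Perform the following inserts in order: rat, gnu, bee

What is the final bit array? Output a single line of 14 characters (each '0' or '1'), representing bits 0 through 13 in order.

Start: bits=00000000000000
After insert 'rat': sets bits 1 5 10 -> bits=01000100001000
After insert 'gnu': sets bits 5 9 10 -> bits=01000100011000
After insert 'bee': sets bits 9 11 12 -> bits=01000100011110

Answer: 01000100011110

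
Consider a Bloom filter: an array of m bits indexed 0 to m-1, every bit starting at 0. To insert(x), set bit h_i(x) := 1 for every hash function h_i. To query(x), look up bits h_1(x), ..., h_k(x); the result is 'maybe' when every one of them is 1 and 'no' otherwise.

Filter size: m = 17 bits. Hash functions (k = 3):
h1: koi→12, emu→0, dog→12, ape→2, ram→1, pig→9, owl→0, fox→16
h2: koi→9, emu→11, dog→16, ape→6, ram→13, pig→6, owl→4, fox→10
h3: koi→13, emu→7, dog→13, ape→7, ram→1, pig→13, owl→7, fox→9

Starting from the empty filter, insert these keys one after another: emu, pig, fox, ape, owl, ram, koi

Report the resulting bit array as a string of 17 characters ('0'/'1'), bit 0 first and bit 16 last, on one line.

Start: bits=00000000000000000
After insert 'emu': sets bits 0 7 11 -> bits=10000001000100000
After insert 'pig': sets bits 6 9 13 -> bits=10000011010101000
After insert 'fox': sets bits 9 10 16 -> bits=10000011011101001
After insert 'ape': sets bits 2 6 7 -> bits=10100011011101001
After insert 'owl': sets bits 0 4 7 -> bits=10101011011101001
After insert 'ram': sets bits 1 13 -> bits=11101011011101001
After insert 'koi': sets bits 9 12 13 -> bits=11101011011111001

Answer: 11101011011111001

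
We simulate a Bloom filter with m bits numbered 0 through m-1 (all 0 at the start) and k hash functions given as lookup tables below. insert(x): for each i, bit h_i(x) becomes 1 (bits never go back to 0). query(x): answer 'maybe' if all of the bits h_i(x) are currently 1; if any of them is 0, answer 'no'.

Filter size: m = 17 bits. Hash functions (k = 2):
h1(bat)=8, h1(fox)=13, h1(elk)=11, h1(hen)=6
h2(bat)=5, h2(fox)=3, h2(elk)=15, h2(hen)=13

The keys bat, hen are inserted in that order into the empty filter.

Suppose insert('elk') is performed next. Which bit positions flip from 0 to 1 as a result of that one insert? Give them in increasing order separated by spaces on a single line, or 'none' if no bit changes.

Answer: 11 15

Derivation:
Start: bits=00000000000000000
After insert 'bat': sets bits 5 8 -> bits=00000100100000000
After insert 'hen': sets bits 6 13 -> bits=00000110100001000
insert 'elk' would touch bits 11 15; currently bit11=0, bit15=0
Bits that are 0 among those (would change 0->1): 11 15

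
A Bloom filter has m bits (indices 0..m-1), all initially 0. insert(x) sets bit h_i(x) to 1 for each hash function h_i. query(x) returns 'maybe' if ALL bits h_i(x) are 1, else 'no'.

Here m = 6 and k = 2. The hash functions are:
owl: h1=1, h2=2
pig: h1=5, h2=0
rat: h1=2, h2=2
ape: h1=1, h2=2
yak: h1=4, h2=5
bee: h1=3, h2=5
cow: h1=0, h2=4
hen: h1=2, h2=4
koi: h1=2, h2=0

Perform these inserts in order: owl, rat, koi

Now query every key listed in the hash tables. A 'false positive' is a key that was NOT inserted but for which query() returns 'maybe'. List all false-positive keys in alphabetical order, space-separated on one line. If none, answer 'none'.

Answer: ape

Derivation:
Start: bits=000000
After insert 'owl': sets bits 1 2 -> bits=011000
After insert 'rat': sets bits 2 -> bits=011000
After insert 'koi': sets bits 0 2 -> bits=111000
Not inserted: ape bee cow hen pig yak — query each against bits=111000:
query ape: checks bit1=1, bit2=1 (all 1) -> maybe => FALSE POSITIVE
query bee: checks bit3=0, bit5=0 (has a 0) -> no => not a false positive
query cow: checks bit0=1, bit4=0 (has a 0) -> no => not a false positive
query hen: checks bit2=1, bit4=0 (has a 0) -> no => not a false positive
query pig: checks bit0=1, bit5=0 (has a 0) -> no => not a false positive
query yak: checks bit4=0, bit5=0 (has a 0) -> no => not a false positive
False positives (alphabetical): ape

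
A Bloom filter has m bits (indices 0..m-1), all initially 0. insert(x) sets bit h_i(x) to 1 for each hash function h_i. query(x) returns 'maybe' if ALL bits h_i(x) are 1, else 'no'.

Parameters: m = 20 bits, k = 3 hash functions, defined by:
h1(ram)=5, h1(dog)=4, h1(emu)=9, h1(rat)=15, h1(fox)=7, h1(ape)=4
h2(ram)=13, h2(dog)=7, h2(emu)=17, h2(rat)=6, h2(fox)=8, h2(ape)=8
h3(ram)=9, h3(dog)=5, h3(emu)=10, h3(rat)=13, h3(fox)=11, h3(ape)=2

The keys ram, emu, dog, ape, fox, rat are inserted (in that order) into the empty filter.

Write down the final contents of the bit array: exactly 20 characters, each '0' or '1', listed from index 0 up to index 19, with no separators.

Start: bits=00000000000000000000
After insert 'ram': sets bits 5 9 13 -> bits=00000100010001000000
After insert 'emu': sets bits 9 10 17 -> bits=00000100011001000100
After insert 'dog': sets bits 4 5 7 -> bits=00001101011001000100
After insert 'ape': sets bits 2 4 8 -> bits=00101101111001000100
After insert 'fox': sets bits 7 8 11 -> bits=00101101111101000100
After insert 'rat': sets bits 6 13 15 -> bits=00101111111101010100

Answer: 00101111111101010100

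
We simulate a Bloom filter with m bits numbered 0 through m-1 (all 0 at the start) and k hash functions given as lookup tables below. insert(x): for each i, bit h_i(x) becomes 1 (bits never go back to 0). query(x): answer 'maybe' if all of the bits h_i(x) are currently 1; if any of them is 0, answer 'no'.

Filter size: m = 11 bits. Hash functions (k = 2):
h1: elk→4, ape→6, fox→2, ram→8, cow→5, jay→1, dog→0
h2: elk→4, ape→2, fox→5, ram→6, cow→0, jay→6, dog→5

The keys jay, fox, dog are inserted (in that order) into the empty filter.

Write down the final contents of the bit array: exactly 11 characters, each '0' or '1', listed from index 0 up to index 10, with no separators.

Start: bits=00000000000
After insert 'jay': sets bits 1 6 -> bits=01000010000
After insert 'fox': sets bits 2 5 -> bits=01100110000
After insert 'dog': sets bits 0 5 -> bits=11100110000

Answer: 11100110000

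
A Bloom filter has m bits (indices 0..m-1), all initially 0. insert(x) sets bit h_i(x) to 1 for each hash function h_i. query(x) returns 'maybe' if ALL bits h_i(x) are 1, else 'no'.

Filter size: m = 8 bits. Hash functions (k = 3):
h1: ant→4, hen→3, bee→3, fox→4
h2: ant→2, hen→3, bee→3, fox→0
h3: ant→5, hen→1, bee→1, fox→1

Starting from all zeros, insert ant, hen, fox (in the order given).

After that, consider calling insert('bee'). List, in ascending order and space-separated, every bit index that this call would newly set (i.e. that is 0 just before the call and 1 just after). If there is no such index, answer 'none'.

Answer: none

Derivation:
Start: bits=00000000
After insert 'ant': sets bits 2 4 5 -> bits=00101100
After insert 'hen': sets bits 1 3 -> bits=01111100
After insert 'fox': sets bits 0 1 4 -> bits=11111100
insert 'bee' would touch bits 1 3; currently bit1=1, bit3=1
Bits that are 0 among those (would change 0->1): none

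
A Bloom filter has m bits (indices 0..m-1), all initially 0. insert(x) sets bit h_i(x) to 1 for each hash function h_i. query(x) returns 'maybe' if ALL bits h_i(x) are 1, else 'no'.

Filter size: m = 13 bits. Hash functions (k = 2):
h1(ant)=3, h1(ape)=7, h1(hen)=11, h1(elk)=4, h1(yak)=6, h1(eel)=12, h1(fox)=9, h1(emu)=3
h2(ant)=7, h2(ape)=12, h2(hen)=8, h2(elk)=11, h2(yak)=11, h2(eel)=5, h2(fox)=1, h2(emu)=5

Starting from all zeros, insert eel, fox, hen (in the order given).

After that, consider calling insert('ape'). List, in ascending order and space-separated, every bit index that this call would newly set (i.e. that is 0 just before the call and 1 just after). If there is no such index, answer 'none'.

Start: bits=0000000000000
After insert 'eel': sets bits 5 12 -> bits=0000010000001
After insert 'fox': sets bits 1 9 -> bits=0100010001001
After insert 'hen': sets bits 8 11 -> bits=0100010011011
insert 'ape' would touch bits 7 12; currently bit7=0, bit12=1
Bits that are 0 among those (would change 0->1): 7

Answer: 7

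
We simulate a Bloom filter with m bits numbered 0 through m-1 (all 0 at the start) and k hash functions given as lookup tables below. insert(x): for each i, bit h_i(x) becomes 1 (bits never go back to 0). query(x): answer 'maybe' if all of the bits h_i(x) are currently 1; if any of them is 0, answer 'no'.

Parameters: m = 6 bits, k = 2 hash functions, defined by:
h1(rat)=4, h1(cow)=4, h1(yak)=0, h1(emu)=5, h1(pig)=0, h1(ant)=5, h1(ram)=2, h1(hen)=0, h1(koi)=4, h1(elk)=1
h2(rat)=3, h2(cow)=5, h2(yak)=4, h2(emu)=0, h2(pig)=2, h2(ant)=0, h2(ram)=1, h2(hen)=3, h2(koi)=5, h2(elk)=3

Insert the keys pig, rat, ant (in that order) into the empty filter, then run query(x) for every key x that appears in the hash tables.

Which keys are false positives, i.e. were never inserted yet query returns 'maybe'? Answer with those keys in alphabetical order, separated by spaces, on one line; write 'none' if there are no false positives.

Answer: cow emu hen koi yak

Derivation:
Start: bits=000000
After insert 'pig': sets bits 0 2 -> bits=101000
After insert 'rat': sets bits 3 4 -> bits=101110
After insert 'ant': sets bits 0 5 -> bits=101111
Not inserted: cow elk emu hen koi ram yak — query each against bits=101111:
query cow: checks bit4=1, bit5=1 (all 1) -> maybe => FALSE POSITIVE
query elk: checks bit1=0, bit3=1 (has a 0) -> no => not a false positive
query emu: checks bit0=1, bit5=1 (all 1) -> maybe => FALSE POSITIVE
query hen: checks bit0=1, bit3=1 (all 1) -> maybe => FALSE POSITIVE
query koi: checks bit4=1, bit5=1 (all 1) -> maybe => FALSE POSITIVE
query ram: checks bit1=0, bit2=1 (has a 0) -> no => not a false positive
query yak: checks bit0=1, bit4=1 (all 1) -> maybe => FALSE POSITIVE
False positives (alphabetical): cow emu hen koi yak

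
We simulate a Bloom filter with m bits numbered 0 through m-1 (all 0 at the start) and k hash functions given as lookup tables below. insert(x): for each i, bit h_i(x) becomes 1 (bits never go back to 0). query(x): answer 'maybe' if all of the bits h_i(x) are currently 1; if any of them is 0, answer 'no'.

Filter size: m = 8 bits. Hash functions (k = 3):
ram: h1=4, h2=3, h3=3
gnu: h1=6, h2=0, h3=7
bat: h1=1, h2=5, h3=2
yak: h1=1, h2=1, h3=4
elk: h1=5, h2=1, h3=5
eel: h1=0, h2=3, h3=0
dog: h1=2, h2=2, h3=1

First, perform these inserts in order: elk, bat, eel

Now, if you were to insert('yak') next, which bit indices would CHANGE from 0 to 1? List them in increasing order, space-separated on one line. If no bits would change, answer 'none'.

Answer: 4

Derivation:
Start: bits=00000000
After insert 'elk': sets bits 1 5 -> bits=01000100
After insert 'bat': sets bits 1 2 5 -> bits=01100100
After insert 'eel': sets bits 0 3 -> bits=11110100
insert 'yak' would touch bits 1 4; currently bit1=1, bit4=0
Bits that are 0 among those (would change 0->1): 4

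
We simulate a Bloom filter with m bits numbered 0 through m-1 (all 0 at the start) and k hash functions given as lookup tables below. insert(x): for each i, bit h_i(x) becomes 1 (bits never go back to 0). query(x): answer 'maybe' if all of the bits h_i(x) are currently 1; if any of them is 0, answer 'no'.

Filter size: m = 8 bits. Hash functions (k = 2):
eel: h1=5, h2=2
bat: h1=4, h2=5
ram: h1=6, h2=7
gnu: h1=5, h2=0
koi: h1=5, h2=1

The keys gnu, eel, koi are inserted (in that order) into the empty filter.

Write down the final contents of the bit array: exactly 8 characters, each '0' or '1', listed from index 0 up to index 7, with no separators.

Start: bits=00000000
After insert 'gnu': sets bits 0 5 -> bits=10000100
After insert 'eel': sets bits 2 5 -> bits=10100100
After insert 'koi': sets bits 1 5 -> bits=11100100

Answer: 11100100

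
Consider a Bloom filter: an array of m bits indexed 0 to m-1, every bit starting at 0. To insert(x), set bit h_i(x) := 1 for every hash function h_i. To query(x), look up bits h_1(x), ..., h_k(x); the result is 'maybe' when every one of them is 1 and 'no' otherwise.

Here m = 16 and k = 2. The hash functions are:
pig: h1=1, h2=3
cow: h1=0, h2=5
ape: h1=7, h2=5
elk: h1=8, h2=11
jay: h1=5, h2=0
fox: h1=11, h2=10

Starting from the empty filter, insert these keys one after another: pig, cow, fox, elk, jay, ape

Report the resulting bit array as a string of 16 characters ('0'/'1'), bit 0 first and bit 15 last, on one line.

Start: bits=0000000000000000
After insert 'pig': sets bits 1 3 -> bits=0101000000000000
After insert 'cow': sets bits 0 5 -> bits=1101010000000000
After insert 'fox': sets bits 10 11 -> bits=1101010000110000
After insert 'elk': sets bits 8 11 -> bits=1101010010110000
After insert 'jay': sets bits 0 5 -> bits=1101010010110000
After insert 'ape': sets bits 5 7 -> bits=1101010110110000

Answer: 1101010110110000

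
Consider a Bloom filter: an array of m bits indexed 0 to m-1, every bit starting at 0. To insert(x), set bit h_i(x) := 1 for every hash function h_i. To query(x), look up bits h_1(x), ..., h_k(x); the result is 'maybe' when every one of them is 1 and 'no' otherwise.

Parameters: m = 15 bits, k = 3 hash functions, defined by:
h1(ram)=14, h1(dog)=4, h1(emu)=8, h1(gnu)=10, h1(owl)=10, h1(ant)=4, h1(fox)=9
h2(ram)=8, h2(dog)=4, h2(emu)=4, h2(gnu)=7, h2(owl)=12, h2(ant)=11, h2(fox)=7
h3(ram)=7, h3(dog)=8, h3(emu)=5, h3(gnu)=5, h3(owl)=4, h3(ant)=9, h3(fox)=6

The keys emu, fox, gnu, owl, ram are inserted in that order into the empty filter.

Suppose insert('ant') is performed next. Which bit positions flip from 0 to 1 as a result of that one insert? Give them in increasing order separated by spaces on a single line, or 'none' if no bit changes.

Start: bits=000000000000000
After insert 'emu': sets bits 4 5 8 -> bits=000011001000000
After insert 'fox': sets bits 6 7 9 -> bits=000011111100000
After insert 'gnu': sets bits 5 7 10 -> bits=000011111110000
After insert 'owl': sets bits 4 10 12 -> bits=000011111110100
After insert 'ram': sets bits 7 8 14 -> bits=000011111110101
insert 'ant' would touch bits 4 9 11; currently bit4=1, bit9=1, bit11=0
Bits that are 0 among those (would change 0->1): 11

Answer: 11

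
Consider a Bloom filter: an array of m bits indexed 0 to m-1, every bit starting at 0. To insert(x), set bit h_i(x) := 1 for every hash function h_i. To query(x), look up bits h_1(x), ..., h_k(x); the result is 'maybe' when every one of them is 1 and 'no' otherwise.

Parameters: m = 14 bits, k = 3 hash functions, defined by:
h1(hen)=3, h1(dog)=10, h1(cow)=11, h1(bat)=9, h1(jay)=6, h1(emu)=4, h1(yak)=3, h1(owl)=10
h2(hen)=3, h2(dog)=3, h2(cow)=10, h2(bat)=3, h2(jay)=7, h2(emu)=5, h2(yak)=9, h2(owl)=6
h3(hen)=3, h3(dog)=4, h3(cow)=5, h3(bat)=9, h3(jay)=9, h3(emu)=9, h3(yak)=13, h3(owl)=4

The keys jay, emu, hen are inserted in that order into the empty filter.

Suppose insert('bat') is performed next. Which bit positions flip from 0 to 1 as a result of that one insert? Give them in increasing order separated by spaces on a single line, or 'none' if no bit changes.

Answer: none

Derivation:
Start: bits=00000000000000
After insert 'jay': sets bits 6 7 9 -> bits=00000011010000
After insert 'emu': sets bits 4 5 9 -> bits=00001111010000
After insert 'hen': sets bits 3 -> bits=00011111010000
insert 'bat' would touch bits 3 9; currently bit3=1, bit9=1
Bits that are 0 among those (would change 0->1): none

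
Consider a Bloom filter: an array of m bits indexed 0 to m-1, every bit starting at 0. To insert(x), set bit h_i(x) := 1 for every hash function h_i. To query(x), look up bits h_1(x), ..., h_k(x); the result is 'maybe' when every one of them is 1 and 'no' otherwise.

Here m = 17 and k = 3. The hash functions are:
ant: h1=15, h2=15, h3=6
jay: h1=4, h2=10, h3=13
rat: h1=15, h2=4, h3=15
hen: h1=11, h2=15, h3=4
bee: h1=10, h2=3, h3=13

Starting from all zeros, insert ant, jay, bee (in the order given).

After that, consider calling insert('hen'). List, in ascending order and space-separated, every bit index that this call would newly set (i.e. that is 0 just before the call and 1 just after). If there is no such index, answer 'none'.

Answer: 11

Derivation:
Start: bits=00000000000000000
After insert 'ant': sets bits 6 15 -> bits=00000010000000010
After insert 'jay': sets bits 4 10 13 -> bits=00001010001001010
After insert 'bee': sets bits 3 10 13 -> bits=00011010001001010
insert 'hen' would touch bits 4 11 15; currently bit4=1, bit11=0, bit15=1
Bits that are 0 among those (would change 0->1): 11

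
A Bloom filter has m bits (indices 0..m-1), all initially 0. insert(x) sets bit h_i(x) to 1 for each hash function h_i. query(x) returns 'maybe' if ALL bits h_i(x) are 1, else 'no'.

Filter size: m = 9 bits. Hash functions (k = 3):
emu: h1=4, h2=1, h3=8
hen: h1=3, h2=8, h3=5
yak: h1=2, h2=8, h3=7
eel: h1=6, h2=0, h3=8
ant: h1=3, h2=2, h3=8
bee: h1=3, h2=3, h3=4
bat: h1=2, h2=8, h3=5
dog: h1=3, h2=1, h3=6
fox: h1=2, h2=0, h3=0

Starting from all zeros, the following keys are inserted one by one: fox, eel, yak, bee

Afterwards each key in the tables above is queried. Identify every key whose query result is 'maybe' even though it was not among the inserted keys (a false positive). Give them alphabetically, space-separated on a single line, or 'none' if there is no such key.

Answer: ant

Derivation:
Start: bits=000000000
After insert 'fox': sets bits 0 2 -> bits=101000000
After insert 'eel': sets bits 0 6 8 -> bits=101000101
After insert 'yak': sets bits 2 7 8 -> bits=101000111
After insert 'bee': sets bits 3 4 -> bits=101110111
Not inserted: ant bat dog emu hen — query each against bits=101110111:
query ant: checks bit2=1, bit3=1, bit8=1 (all 1) -> maybe => FALSE POSITIVE
query bat: checks bit2=1, bit5=0, bit8=1 (has a 0) -> no => not a false positive
query dog: checks bit1=0, bit3=1, bit6=1 (has a 0) -> no => not a false positive
query emu: checks bit1=0, bit4=1, bit8=1 (has a 0) -> no => not a false positive
query hen: checks bit3=1, bit5=0, bit8=1 (has a 0) -> no => not a false positive
False positives (alphabetical): ant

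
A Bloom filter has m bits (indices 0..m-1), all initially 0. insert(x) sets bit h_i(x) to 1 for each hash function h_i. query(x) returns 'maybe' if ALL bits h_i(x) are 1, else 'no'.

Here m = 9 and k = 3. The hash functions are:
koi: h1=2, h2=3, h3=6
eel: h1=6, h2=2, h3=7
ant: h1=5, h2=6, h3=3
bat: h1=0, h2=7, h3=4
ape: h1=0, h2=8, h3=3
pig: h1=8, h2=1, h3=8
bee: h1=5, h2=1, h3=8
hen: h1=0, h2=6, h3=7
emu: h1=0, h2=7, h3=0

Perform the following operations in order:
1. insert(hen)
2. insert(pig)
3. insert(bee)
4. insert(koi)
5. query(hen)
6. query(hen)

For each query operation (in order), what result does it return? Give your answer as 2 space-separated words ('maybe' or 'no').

Start: bits=000000000
Op 1: insert hen -> sets bits 0 6 7 -> bits=100000110
Op 2: insert pig -> sets bits 1 8 -> bits=110000111
Op 3: insert bee -> sets bits 1 5 8 -> bits=110001111
Op 4: insert koi -> sets bits 2 3 6 -> bits=111101111
Op 5: query hen -> checks bit0=1, bit6=1, bit7=1 (all 1) -> maybe
Op 6: query hen -> checks bit0=1, bit6=1, bit7=1 (all 1) -> maybe
Query results in order: maybe maybe

Answer: maybe maybe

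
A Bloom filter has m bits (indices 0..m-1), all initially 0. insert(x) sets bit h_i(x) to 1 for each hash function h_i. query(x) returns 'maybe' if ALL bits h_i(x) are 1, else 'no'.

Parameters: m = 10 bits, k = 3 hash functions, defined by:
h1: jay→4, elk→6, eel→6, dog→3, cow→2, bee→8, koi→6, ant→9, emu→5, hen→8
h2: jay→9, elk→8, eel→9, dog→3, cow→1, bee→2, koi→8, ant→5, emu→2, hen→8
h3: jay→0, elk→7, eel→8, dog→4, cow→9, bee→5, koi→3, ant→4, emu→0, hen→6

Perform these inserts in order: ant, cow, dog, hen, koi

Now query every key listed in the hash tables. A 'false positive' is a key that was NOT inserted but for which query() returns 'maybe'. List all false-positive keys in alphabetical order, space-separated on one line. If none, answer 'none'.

Answer: bee eel

Derivation:
Start: bits=0000000000
After insert 'ant': sets bits 4 5 9 -> bits=0000110001
After insert 'cow': sets bits 1 2 9 -> bits=0110110001
After insert 'dog': sets bits 3 4 -> bits=0111110001
After insert 'hen': sets bits 6 8 -> bits=0111111011
After insert 'koi': sets bits 3 6 8 -> bits=0111111011
Not inserted: bee eel elk emu jay — query each against bits=0111111011:
query bee: checks bit2=1, bit5=1, bit8=1 (all 1) -> maybe => FALSE POSITIVE
query eel: checks bit6=1, bit8=1, bit9=1 (all 1) -> maybe => FALSE POSITIVE
query elk: checks bit6=1, bit7=0, bit8=1 (has a 0) -> no => not a false positive
query emu: checks bit0=0, bit2=1, bit5=1 (has a 0) -> no => not a false positive
query jay: checks bit0=0, bit4=1, bit9=1 (has a 0) -> no => not a false positive
False positives (alphabetical): bee eel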